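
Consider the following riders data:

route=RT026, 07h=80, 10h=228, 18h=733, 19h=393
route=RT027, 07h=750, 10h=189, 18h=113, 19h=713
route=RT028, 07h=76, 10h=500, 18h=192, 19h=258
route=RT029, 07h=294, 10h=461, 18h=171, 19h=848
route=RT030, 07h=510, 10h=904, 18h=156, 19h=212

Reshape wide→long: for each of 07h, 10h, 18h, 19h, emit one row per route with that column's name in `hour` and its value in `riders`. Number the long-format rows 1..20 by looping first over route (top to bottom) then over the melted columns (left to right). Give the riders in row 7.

113

20 rows total (5 × 4). Row 7: index ⌊(7-1)/4⌋ = 1 into route → RT027; (7-1) mod 4 = 2 into the melted columns → 18h.
So row 7 is (RT027, 18h, 113); riders = 113.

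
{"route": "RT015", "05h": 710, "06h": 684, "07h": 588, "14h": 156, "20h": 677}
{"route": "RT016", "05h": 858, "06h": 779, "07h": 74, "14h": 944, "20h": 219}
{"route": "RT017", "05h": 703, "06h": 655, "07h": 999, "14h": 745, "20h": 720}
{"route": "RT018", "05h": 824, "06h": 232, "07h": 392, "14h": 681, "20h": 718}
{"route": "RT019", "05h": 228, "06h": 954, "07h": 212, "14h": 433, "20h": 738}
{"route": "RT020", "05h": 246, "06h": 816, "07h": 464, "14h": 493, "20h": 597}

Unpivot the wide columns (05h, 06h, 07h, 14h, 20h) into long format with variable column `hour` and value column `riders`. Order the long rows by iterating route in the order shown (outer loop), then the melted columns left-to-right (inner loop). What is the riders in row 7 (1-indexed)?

779

30 rows total (6 × 5). Row 7: index ⌊(7-1)/5⌋ = 1 into route → RT016; (7-1) mod 5 = 1 into the melted columns → 06h.
So row 7 is (RT016, 06h, 779); riders = 779.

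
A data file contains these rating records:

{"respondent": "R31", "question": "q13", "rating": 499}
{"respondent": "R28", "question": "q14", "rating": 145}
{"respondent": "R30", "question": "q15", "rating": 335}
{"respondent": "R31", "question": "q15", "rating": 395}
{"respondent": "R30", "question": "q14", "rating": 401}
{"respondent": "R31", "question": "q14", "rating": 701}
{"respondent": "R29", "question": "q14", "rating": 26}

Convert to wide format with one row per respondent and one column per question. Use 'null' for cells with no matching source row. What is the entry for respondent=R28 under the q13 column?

null

No long-format row has respondent=R28 and question=q13, so the cell is null.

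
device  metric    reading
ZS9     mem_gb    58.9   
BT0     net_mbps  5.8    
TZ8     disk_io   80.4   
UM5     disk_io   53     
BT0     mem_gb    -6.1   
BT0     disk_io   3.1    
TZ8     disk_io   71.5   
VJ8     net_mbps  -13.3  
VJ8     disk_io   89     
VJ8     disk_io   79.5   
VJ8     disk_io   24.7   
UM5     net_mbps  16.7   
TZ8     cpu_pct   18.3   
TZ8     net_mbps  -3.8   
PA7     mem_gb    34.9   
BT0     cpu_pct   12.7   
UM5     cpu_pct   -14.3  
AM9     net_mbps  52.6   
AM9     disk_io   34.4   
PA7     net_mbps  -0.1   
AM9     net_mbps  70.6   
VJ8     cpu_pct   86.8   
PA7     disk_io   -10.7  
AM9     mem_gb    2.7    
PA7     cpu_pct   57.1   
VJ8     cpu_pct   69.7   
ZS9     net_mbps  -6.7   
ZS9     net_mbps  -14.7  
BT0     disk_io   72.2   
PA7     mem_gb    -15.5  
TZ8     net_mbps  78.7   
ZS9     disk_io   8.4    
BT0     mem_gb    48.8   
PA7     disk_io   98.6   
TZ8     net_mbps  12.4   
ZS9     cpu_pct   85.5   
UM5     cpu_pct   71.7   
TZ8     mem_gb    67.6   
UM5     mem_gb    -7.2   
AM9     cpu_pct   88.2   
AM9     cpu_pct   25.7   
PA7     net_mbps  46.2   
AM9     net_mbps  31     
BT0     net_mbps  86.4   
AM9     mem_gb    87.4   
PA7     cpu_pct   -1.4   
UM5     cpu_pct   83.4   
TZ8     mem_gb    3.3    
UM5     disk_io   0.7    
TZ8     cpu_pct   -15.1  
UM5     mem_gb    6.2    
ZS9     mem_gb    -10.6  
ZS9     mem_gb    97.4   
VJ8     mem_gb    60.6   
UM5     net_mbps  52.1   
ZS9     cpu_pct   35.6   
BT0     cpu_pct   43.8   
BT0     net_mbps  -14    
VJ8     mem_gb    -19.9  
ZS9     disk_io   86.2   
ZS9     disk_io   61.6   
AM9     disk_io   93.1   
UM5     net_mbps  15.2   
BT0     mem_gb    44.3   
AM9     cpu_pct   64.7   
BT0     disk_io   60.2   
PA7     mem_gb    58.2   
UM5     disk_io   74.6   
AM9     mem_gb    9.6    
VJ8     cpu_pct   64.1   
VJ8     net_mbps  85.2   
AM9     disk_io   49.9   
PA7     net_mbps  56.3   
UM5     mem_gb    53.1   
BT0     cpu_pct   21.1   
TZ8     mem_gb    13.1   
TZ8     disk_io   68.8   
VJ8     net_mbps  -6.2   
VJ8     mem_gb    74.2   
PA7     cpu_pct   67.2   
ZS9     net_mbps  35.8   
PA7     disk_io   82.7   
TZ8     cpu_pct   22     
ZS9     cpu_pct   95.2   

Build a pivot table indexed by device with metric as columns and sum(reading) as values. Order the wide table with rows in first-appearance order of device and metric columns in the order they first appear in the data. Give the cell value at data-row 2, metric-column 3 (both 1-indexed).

135.5

With rows in first-appearance order of device, row 2 is device=BT0. metric columns in first-appearance order: mem_gb, net_mbps, disk_io, cpu_pct; column 3 is disk_io.
Long rows with device=BT0, metric=disk_io: 3.1 + 72.2 + 60.2 = 135.5.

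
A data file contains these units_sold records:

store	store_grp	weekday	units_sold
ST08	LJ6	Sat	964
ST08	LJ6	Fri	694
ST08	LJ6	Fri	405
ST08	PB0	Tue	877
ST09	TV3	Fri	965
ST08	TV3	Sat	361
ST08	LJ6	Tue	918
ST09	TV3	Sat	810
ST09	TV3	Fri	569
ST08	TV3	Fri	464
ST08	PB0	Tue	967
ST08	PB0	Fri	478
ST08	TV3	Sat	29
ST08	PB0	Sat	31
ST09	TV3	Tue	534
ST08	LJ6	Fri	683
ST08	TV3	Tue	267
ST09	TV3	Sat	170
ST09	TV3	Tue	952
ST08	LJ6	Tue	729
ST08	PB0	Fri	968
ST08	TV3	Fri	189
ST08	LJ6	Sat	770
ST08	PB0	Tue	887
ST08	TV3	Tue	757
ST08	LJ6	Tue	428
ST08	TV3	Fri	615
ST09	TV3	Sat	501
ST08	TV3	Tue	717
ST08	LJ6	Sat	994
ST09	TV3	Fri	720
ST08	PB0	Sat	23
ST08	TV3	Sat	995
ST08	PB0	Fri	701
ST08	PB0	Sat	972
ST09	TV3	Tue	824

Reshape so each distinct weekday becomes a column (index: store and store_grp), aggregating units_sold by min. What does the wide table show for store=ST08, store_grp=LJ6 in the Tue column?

Rows with store=ST08, store_grp=LJ6 and weekday=Tue: units_sold values are 918, 729, 428.
min(918, 729, 428) = 428.

428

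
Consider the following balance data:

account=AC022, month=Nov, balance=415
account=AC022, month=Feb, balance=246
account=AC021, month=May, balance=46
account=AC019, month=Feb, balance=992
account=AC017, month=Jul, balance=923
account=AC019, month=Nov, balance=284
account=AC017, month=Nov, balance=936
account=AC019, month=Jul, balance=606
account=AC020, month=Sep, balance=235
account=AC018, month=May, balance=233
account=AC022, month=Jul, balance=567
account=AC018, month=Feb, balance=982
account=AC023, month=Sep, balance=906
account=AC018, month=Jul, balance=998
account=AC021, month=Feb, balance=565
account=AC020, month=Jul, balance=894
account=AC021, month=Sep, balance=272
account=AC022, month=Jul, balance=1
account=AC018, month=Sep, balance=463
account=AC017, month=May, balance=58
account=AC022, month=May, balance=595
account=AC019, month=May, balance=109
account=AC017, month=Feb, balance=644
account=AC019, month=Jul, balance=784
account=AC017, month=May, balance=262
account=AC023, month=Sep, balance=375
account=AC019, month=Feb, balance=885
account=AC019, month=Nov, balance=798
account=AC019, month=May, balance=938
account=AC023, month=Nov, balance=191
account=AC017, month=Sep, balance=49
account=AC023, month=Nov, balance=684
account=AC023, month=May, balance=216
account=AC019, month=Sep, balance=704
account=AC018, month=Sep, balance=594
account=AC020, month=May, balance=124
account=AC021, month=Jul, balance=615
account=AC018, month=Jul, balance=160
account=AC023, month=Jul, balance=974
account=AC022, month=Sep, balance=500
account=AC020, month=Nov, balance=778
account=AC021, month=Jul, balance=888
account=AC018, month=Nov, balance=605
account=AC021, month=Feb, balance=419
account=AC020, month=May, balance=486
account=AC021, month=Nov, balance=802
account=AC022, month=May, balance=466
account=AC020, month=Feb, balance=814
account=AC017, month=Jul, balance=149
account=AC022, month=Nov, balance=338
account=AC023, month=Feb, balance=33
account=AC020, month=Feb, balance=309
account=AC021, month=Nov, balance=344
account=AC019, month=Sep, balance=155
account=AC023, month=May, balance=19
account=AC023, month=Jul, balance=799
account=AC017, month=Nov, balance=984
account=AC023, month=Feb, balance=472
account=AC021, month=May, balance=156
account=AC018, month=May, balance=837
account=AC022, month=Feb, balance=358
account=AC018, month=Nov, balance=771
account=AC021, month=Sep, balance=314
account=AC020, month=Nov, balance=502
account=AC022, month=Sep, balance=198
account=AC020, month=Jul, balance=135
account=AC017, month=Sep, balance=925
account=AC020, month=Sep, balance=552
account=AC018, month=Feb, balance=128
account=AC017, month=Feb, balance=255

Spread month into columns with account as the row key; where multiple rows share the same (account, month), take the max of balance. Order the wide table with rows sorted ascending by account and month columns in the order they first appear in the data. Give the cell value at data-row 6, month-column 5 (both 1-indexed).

With rows sorted ascending by account, row 6 is account=AC022. month columns in first-appearance order: Nov, Feb, May, Jul, Sep; column 5 is Sep.
Long rows with account=AC022, month=Sep: max(500, 198) = 500.

500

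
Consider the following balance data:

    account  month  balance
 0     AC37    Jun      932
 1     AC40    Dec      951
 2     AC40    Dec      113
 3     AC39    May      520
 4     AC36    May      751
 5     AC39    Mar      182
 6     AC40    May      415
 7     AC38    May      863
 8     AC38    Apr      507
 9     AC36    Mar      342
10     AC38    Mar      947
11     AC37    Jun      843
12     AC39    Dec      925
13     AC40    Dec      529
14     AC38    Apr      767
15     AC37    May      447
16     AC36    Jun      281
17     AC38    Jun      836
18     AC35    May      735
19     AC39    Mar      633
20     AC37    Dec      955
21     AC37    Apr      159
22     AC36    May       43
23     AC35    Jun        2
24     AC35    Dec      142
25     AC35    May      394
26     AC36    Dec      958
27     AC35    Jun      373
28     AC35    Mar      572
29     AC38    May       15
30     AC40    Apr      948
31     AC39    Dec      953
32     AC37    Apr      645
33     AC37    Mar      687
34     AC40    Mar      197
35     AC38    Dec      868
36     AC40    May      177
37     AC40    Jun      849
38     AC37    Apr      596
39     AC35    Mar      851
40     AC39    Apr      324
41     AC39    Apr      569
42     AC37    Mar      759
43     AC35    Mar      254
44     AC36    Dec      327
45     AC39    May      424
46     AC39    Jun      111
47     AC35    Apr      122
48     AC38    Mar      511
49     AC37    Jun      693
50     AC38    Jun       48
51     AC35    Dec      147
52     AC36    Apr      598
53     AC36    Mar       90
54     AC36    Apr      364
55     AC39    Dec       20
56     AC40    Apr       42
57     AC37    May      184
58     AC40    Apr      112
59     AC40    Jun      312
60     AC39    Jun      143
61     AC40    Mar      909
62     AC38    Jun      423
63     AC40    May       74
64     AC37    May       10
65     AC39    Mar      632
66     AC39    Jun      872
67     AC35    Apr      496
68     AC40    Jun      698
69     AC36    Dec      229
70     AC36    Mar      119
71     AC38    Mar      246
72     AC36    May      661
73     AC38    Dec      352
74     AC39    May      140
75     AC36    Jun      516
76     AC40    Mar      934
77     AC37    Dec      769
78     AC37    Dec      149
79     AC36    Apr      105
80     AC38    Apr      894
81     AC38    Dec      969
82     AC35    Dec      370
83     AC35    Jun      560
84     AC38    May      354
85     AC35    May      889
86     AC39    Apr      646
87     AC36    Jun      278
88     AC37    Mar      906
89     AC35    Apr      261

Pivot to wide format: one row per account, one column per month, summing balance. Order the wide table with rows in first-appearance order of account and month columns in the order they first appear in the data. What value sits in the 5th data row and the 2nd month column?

2189

With rows in first-appearance order of account, row 5 is account=AC38. month columns in first-appearance order: Jun, Dec, May, Mar, Apr; column 2 is Dec.
Long rows with account=AC38, month=Dec: 868 + 352 + 969 = 2189.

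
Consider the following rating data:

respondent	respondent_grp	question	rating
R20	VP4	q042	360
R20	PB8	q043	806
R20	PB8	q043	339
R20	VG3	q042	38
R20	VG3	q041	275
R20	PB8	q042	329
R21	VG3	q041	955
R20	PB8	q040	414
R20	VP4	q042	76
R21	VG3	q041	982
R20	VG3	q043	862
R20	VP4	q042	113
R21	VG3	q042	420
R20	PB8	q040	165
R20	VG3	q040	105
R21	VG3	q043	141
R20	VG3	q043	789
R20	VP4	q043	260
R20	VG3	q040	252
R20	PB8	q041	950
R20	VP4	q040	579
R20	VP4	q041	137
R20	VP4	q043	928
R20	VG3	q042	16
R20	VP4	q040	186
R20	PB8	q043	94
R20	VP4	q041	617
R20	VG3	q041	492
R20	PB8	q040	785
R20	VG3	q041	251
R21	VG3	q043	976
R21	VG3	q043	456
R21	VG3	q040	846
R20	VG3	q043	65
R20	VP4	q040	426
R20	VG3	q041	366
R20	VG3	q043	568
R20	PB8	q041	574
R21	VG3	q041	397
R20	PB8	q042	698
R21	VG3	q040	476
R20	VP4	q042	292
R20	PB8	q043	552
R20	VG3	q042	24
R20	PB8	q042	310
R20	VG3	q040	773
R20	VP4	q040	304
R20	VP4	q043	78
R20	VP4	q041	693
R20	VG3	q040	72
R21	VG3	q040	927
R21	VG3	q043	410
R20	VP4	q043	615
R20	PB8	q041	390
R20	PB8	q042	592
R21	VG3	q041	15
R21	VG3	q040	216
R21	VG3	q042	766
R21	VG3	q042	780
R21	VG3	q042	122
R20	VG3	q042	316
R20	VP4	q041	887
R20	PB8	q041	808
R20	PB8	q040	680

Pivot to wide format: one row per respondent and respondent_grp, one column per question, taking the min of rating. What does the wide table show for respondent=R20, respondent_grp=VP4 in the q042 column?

76

Rows with respondent=R20, respondent_grp=VP4 and question=q042: rating values are 360, 76, 113, 292.
min(360, 76, 113, 292) = 76.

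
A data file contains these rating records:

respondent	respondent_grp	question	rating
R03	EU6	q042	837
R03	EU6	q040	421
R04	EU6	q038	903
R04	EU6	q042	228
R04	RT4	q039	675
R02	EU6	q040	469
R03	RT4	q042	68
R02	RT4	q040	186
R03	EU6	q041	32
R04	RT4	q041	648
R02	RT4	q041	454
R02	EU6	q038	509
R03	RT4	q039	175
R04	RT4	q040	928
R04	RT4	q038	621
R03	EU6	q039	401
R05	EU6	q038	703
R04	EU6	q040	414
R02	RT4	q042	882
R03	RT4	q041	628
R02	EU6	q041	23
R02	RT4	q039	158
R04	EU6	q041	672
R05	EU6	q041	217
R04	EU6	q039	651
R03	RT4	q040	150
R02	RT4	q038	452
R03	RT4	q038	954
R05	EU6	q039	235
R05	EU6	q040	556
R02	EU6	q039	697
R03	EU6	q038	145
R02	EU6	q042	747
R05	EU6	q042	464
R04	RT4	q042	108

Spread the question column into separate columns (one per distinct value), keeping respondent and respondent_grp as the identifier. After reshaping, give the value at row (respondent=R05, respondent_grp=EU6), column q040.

Wide layout: rows indexed by respondent and respondent_grp, columns are the 5 distinct question values (q042, q040, q038, q039, q041).
Cell (respondent=R05, respondent_grp=EU6, question=q040) draws from the long row where respondent=R05, respondent_grp=EU6 and question=q040, which has rating=556.

556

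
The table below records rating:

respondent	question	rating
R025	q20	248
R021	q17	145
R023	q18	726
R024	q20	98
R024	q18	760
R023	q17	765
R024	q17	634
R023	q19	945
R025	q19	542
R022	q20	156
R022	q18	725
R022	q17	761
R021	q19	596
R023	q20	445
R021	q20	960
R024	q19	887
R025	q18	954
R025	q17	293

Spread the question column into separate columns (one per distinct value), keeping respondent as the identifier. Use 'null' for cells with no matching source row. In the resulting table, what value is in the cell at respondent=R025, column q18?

954

The long row with respondent=R025, question=q18 has rating=954.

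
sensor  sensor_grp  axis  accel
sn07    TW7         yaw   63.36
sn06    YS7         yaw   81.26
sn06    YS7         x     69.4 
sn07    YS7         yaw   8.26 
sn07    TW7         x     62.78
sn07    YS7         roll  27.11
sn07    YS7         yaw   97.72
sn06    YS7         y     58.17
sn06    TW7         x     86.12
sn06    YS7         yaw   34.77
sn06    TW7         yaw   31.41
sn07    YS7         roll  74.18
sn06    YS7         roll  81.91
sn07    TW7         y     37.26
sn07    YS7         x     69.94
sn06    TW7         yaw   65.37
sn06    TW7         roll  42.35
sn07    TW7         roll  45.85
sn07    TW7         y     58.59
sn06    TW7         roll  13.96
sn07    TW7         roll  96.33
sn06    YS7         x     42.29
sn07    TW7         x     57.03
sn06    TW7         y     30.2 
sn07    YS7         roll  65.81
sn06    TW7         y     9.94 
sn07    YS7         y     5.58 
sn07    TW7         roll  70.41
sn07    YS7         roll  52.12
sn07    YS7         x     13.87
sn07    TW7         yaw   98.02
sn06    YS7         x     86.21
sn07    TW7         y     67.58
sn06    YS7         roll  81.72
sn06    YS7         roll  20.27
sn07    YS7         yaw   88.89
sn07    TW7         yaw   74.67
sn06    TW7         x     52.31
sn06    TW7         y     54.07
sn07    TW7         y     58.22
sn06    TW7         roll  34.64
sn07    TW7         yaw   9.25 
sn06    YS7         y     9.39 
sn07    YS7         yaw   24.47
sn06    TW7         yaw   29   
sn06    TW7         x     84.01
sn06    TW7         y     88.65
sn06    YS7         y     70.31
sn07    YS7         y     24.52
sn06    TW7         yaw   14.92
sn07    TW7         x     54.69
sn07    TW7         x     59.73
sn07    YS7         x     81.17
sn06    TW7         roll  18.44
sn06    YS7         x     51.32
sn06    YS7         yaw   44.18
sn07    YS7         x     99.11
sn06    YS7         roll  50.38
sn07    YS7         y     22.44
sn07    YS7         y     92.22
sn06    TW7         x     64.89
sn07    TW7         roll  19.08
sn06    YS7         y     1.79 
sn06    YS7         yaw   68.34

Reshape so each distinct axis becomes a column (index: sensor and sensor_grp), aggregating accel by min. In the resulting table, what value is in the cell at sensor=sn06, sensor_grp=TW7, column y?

Rows with sensor=sn06, sensor_grp=TW7 and axis=y: accel values are 30.2, 9.94, 54.07, 88.65.
min(30.2, 9.94, 54.07, 88.65) = 9.94.

9.94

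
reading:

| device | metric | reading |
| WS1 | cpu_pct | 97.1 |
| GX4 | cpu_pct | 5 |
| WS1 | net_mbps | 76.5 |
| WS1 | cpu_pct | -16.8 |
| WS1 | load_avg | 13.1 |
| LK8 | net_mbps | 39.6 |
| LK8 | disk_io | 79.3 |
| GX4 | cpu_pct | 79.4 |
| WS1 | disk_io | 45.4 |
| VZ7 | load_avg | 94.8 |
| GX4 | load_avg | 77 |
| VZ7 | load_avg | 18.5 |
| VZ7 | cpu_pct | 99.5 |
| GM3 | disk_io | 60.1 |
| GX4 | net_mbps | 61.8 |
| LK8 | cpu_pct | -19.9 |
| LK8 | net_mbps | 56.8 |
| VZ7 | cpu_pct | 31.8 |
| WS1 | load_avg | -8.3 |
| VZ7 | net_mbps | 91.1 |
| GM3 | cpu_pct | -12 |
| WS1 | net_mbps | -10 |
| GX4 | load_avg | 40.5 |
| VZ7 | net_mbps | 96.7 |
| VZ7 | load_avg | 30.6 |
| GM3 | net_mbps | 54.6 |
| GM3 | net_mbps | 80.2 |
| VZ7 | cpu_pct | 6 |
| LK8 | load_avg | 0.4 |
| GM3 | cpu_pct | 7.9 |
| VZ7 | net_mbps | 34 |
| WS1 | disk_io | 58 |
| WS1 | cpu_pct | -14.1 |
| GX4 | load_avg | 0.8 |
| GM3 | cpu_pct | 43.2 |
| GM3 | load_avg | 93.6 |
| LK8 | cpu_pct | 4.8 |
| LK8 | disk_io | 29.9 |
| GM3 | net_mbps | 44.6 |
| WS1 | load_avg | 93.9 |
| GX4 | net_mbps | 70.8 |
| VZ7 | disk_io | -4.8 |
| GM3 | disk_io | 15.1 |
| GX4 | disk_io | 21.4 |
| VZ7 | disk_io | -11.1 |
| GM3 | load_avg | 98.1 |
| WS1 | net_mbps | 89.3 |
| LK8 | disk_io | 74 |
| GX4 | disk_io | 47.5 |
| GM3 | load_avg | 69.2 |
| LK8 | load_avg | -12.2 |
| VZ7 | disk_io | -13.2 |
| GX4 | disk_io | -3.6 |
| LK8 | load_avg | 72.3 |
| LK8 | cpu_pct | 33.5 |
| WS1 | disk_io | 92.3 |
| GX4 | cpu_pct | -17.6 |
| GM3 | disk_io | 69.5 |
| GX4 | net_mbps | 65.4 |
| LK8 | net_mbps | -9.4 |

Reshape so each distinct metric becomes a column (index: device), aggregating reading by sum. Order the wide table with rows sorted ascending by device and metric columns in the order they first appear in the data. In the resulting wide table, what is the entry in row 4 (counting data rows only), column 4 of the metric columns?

-29.1

With rows sorted ascending by device, row 4 is device=VZ7. metric columns in first-appearance order: cpu_pct, net_mbps, load_avg, disk_io; column 4 is disk_io.
Long rows with device=VZ7, metric=disk_io: -4.8 + -11.1 + -13.2 = -29.1.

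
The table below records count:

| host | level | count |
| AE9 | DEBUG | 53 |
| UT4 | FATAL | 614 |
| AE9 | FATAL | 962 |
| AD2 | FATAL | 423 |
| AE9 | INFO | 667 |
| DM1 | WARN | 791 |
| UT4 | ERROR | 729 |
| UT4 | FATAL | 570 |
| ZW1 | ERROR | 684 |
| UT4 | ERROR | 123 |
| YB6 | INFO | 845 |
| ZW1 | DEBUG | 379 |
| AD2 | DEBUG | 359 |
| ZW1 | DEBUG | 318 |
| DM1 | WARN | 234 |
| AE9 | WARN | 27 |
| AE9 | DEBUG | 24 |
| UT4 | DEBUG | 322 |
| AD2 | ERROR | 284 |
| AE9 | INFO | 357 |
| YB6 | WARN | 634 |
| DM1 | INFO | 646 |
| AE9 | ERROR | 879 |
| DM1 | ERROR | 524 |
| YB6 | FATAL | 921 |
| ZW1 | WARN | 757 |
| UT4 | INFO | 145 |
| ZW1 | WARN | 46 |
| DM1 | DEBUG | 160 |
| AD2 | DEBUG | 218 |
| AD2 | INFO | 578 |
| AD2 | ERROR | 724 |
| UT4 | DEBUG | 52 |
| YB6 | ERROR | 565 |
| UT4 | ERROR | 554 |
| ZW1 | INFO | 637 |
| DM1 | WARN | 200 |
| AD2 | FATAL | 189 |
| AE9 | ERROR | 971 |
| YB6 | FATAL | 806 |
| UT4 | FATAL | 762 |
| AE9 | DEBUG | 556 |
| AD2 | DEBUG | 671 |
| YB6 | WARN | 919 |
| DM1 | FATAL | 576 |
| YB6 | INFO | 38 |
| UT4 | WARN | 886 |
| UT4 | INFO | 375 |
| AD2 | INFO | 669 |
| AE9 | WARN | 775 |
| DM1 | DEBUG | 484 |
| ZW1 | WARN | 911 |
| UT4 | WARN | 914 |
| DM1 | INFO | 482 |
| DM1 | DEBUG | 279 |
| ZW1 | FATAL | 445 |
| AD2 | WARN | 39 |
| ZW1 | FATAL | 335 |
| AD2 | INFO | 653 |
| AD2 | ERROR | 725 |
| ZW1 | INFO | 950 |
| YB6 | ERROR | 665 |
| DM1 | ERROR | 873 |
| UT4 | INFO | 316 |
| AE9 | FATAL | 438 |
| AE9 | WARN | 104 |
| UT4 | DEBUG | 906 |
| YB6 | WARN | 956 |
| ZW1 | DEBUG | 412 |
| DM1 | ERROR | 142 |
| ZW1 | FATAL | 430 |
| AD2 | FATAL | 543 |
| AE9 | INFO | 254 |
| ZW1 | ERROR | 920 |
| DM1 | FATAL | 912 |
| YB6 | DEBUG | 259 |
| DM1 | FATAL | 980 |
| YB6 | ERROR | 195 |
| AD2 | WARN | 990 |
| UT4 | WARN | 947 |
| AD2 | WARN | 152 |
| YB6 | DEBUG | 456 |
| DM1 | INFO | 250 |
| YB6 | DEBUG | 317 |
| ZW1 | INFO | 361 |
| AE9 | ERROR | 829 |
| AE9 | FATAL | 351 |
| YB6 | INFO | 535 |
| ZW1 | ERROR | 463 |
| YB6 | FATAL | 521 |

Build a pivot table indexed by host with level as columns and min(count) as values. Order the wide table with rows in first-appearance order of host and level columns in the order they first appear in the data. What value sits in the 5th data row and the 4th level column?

46

With rows in first-appearance order of host, row 5 is host=ZW1. level columns in first-appearance order: DEBUG, FATAL, INFO, WARN, ERROR; column 4 is WARN.
Long rows with host=ZW1, level=WARN: min(757, 46, 911) = 46.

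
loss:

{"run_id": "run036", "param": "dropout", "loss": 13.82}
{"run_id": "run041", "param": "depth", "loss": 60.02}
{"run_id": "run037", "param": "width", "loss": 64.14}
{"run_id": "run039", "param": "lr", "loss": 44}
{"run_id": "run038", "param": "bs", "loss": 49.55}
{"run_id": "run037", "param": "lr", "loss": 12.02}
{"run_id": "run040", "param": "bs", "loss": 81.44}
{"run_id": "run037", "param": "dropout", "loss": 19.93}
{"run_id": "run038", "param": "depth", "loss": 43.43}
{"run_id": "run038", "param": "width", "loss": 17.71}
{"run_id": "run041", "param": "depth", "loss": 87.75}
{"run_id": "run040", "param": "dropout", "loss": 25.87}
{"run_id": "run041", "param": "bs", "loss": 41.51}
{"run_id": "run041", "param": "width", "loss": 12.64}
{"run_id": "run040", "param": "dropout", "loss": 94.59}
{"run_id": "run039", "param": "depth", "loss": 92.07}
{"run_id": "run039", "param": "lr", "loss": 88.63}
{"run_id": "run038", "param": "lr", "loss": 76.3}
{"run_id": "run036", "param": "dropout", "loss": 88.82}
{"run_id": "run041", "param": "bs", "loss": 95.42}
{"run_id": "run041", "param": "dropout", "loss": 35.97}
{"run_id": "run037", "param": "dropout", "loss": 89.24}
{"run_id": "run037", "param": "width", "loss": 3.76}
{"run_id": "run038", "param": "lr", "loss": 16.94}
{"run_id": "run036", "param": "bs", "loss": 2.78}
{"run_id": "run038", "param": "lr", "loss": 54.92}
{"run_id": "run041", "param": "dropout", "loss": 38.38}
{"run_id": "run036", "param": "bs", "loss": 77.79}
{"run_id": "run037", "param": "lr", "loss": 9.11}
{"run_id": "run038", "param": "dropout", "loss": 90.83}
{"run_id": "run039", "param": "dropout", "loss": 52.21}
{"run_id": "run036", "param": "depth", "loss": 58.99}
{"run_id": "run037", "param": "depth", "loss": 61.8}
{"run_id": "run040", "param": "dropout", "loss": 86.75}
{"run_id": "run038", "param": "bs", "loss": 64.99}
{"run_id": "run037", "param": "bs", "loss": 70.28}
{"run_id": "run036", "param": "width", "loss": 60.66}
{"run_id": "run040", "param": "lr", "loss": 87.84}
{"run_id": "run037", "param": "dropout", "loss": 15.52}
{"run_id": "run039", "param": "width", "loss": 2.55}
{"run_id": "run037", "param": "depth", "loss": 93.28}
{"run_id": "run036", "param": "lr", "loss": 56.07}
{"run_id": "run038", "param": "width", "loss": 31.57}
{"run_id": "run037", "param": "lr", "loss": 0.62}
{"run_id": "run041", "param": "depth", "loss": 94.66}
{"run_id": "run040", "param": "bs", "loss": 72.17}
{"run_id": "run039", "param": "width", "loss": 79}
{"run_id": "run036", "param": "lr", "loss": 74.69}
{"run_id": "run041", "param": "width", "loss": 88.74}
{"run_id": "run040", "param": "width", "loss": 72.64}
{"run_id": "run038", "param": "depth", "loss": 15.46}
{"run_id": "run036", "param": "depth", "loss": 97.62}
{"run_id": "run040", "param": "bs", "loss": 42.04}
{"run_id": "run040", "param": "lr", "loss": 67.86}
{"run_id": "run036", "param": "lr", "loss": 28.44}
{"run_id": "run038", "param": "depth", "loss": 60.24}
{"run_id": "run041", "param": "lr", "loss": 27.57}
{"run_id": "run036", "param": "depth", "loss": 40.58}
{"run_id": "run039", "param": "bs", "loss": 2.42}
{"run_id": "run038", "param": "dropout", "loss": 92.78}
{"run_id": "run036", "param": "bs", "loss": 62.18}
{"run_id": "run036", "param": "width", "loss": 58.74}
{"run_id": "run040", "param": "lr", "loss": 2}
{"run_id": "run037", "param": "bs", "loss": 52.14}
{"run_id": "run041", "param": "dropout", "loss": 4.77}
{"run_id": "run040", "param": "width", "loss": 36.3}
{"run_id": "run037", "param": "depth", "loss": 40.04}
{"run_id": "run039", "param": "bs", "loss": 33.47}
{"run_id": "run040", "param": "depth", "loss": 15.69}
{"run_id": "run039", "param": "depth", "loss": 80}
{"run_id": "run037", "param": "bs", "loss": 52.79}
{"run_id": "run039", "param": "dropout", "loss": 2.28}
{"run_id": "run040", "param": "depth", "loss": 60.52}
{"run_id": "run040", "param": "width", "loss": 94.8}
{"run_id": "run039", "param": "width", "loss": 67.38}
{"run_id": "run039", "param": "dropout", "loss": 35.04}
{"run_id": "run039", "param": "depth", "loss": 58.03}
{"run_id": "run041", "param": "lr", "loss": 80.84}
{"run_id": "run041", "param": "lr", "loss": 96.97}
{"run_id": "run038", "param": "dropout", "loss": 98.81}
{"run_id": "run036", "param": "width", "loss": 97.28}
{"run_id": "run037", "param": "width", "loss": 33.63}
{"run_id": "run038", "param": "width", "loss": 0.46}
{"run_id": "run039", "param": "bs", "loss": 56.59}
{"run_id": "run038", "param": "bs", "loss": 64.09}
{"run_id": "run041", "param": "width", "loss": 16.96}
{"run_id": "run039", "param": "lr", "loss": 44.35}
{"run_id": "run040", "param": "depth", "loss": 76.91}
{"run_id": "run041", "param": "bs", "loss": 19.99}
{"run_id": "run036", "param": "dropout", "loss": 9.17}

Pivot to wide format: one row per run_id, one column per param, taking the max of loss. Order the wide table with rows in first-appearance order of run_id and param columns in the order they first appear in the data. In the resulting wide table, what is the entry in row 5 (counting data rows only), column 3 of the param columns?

31.57

With rows in first-appearance order of run_id, row 5 is run_id=run038. param columns in first-appearance order: dropout, depth, width, lr, bs; column 3 is width.
Long rows with run_id=run038, param=width: max(17.71, 31.57, 0.46) = 31.57.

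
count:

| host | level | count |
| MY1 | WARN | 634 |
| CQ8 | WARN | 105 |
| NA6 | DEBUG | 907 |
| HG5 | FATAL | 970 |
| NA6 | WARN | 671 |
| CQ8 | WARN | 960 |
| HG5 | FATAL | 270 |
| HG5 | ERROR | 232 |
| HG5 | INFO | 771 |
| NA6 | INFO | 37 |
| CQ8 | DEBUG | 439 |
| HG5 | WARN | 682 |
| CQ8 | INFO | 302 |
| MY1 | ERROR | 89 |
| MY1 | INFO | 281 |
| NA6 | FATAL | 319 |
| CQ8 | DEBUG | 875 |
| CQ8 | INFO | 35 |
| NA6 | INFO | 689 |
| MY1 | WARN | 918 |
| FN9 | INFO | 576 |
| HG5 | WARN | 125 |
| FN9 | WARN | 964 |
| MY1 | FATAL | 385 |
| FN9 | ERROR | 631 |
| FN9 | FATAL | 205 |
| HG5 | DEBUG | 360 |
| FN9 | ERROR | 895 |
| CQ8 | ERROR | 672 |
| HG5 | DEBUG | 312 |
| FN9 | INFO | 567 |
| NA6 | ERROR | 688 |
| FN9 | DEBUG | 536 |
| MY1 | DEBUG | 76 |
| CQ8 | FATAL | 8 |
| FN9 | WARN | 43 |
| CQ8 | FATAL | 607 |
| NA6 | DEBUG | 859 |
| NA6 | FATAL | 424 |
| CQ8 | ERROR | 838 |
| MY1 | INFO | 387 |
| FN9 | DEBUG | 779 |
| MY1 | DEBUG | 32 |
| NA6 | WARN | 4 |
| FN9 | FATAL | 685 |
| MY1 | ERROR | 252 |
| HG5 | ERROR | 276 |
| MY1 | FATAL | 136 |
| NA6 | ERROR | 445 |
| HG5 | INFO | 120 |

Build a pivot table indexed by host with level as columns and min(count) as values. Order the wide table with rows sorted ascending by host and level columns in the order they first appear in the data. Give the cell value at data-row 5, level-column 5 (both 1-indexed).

37

With rows sorted ascending by host, row 5 is host=NA6. level columns in first-appearance order: WARN, DEBUG, FATAL, ERROR, INFO; column 5 is INFO.
Long rows with host=NA6, level=INFO: min(37, 689) = 37.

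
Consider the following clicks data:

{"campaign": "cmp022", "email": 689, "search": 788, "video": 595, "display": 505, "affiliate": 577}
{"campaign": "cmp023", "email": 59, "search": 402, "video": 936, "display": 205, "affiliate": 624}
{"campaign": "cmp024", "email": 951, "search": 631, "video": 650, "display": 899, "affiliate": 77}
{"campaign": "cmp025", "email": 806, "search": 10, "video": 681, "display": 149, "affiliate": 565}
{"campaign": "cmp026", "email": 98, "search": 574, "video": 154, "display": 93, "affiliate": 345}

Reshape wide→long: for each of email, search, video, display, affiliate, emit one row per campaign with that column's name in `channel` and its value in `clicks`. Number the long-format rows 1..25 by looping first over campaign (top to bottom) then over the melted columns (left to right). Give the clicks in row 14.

25 rows total (5 × 5). Row 14: index ⌊(14-1)/5⌋ = 2 into campaign → cmp024; (14-1) mod 5 = 3 into the melted columns → display.
So row 14 is (cmp024, display, 899); clicks = 899.

899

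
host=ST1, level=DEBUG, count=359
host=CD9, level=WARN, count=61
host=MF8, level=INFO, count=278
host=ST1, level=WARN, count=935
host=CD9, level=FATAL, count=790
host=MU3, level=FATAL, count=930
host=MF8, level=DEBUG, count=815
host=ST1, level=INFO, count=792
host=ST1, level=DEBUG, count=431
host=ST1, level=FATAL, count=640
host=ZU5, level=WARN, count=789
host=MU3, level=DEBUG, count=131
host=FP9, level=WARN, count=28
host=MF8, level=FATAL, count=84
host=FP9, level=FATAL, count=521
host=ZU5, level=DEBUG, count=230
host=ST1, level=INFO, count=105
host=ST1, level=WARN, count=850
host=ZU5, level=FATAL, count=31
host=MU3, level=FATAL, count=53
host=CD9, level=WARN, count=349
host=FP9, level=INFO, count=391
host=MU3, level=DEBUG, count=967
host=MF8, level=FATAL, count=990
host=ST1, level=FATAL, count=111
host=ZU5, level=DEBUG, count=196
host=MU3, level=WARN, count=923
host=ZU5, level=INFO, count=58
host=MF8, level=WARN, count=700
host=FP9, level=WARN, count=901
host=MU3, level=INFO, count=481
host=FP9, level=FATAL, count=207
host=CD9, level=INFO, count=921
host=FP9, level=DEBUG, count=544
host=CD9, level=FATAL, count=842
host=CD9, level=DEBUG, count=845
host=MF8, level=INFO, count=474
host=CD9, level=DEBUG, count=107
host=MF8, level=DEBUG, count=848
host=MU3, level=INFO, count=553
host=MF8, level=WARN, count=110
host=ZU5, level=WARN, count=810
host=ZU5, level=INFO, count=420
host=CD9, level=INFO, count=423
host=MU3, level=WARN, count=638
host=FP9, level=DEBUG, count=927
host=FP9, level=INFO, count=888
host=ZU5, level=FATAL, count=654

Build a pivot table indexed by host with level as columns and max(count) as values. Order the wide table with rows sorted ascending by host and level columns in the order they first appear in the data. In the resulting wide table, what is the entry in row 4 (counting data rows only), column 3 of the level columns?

553

With rows sorted ascending by host, row 4 is host=MU3. level columns in first-appearance order: DEBUG, WARN, INFO, FATAL; column 3 is INFO.
Long rows with host=MU3, level=INFO: max(481, 553) = 553.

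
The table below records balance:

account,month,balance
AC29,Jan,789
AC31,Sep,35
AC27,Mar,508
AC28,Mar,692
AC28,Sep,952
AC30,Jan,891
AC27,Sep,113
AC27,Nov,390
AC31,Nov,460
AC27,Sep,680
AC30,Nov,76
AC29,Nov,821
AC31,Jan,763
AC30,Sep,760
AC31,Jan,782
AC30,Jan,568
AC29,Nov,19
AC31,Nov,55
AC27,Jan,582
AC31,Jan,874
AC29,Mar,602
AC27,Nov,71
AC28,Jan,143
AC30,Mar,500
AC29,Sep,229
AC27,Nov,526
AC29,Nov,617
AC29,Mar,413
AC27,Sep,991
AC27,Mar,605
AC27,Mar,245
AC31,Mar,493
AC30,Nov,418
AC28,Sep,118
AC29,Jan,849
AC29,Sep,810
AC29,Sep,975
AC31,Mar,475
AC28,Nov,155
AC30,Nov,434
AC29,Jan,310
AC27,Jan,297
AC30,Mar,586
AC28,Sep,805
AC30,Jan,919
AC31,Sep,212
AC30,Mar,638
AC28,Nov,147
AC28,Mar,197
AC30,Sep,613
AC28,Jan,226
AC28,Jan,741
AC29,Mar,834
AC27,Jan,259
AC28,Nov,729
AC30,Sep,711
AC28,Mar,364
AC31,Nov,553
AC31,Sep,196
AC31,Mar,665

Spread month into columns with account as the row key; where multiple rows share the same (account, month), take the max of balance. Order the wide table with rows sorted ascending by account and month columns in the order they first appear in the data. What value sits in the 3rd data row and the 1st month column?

849

With rows sorted ascending by account, row 3 is account=AC29. month columns in first-appearance order: Jan, Sep, Mar, Nov; column 1 is Jan.
Long rows with account=AC29, month=Jan: max(789, 849, 310) = 849.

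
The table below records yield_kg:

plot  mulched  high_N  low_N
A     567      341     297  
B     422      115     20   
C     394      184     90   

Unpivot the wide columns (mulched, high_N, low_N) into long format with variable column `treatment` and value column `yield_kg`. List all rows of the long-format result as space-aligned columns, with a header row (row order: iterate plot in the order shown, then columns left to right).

Each (plot, column) pair becomes one row: 3 × 3 = 9 rows.
For example, (A, mulched) → yield_kg=567.

plot  treatment  yield_kg
A     mulched    567     
A     high_N     341     
A     low_N      297     
B     mulched    422     
B     high_N     115     
B     low_N      20      
C     mulched    394     
C     high_N     184     
C     low_N      90      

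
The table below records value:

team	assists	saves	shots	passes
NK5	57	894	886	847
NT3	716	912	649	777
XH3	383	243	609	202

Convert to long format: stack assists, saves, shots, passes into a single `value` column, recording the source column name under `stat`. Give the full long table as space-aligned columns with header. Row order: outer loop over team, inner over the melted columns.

Each (team, column) pair becomes one row: 3 × 4 = 12 rows.
For example, (NK5, assists) → value=57.

team  stat     value
NK5   assists  57   
NK5   saves    894  
NK5   shots    886  
NK5   passes   847  
NT3   assists  716  
NT3   saves    912  
NT3   shots    649  
NT3   passes   777  
XH3   assists  383  
XH3   saves    243  
XH3   shots    609  
XH3   passes   202  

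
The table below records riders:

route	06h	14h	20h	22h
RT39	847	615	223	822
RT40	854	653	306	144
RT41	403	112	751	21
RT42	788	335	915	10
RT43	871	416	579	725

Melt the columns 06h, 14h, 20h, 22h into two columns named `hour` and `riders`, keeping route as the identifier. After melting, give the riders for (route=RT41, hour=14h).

Unpivoting turns each (route, wide-column) pair into one long row.
The wide cell at row RT41, column 14h holds 112, so the long row (RT41, 14h) has riders=112.

112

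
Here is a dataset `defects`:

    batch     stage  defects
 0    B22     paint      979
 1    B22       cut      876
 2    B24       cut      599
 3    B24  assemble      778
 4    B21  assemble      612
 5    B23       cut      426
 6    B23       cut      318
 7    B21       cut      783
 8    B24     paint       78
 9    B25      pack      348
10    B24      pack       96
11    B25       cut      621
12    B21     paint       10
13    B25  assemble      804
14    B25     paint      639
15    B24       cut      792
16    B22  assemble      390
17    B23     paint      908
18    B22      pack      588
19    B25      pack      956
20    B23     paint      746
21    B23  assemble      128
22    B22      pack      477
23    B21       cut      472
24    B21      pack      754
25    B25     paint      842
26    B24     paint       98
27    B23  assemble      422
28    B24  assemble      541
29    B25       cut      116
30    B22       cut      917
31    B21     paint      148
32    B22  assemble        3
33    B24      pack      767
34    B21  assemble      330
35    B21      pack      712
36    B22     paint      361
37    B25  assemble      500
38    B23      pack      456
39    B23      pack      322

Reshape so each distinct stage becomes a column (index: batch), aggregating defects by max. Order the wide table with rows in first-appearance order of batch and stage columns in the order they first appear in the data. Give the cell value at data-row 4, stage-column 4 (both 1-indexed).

With rows in first-appearance order of batch, row 4 is batch=B23. stage columns in first-appearance order: paint, cut, assemble, pack; column 4 is pack.
Long rows with batch=B23, stage=pack: max(456, 322) = 456.

456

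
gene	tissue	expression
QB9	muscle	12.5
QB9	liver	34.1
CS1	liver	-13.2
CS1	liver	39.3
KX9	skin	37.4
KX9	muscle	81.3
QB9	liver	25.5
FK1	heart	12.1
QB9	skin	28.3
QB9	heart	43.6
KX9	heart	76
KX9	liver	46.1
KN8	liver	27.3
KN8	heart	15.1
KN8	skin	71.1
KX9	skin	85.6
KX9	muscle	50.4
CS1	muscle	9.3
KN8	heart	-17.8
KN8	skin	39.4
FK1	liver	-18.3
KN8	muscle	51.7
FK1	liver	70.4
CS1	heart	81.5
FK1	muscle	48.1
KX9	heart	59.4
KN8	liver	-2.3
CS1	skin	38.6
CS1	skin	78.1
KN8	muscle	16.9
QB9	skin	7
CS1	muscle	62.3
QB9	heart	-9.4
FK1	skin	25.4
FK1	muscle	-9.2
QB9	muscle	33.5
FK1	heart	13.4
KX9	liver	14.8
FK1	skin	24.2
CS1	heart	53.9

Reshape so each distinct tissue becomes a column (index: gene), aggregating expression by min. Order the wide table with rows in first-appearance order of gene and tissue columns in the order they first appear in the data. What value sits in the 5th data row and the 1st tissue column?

16.9

With rows in first-appearance order of gene, row 5 is gene=KN8. tissue columns in first-appearance order: muscle, liver, skin, heart; column 1 is muscle.
Long rows with gene=KN8, tissue=muscle: min(51.7, 16.9) = 16.9.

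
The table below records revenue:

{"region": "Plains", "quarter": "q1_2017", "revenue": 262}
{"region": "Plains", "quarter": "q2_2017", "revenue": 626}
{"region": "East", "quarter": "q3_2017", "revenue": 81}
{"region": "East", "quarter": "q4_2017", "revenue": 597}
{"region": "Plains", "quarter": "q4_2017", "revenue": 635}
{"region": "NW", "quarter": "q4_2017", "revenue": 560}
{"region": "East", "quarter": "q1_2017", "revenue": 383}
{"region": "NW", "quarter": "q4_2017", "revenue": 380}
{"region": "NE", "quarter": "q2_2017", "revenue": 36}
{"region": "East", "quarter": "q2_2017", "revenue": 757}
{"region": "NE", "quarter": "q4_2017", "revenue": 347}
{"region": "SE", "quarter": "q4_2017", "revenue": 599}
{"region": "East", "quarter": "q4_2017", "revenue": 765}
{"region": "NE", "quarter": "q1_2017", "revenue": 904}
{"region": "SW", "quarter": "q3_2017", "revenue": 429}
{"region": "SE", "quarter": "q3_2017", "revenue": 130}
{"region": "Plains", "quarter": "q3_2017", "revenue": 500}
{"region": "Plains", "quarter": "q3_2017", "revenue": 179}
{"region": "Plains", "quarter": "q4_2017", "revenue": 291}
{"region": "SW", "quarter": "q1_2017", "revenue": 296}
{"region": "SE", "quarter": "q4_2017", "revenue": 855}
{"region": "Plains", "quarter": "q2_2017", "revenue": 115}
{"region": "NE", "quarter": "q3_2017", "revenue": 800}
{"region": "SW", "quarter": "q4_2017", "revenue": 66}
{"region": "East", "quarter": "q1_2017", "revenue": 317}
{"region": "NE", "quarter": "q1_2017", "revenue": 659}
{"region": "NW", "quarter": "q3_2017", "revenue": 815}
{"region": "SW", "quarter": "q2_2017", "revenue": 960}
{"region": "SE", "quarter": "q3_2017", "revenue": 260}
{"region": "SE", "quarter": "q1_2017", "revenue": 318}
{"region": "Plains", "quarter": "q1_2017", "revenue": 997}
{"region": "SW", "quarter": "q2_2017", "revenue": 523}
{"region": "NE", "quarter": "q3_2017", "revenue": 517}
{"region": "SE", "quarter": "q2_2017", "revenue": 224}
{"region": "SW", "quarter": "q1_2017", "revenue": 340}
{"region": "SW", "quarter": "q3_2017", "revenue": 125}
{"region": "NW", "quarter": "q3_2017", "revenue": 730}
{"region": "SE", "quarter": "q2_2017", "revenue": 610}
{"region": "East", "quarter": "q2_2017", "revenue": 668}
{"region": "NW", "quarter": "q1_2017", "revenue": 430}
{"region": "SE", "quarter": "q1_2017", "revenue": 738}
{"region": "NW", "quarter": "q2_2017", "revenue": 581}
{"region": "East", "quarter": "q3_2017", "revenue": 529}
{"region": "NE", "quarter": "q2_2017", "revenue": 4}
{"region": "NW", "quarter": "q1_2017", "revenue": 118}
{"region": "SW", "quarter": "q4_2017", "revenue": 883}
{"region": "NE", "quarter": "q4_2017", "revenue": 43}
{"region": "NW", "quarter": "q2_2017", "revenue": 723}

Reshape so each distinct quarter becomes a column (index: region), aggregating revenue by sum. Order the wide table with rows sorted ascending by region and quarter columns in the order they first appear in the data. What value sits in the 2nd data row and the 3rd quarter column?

With rows sorted ascending by region, row 2 is region=NE. quarter columns in first-appearance order: q1_2017, q2_2017, q3_2017, q4_2017; column 3 is q3_2017.
Long rows with region=NE, quarter=q3_2017: 800 + 517 = 1317.

1317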